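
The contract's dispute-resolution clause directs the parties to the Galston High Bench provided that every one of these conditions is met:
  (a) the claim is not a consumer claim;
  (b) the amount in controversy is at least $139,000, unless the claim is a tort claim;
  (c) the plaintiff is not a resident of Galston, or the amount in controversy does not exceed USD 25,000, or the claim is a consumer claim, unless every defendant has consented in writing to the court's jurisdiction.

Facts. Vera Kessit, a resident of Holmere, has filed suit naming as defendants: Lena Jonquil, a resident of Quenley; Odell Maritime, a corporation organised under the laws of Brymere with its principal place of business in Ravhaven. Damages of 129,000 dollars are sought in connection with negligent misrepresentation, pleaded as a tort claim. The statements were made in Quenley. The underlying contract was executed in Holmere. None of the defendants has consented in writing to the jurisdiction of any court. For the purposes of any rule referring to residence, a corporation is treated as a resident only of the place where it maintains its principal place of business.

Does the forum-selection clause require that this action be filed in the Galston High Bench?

Yes

The Galston High Bench:
  (a) The claim is a tort claim, not a consumer claim. Condition met.
  (b) The amount in controversy is 129,000 dollars, below the USD 139,000 floor. But the claim is a tort claim, and the 'unless' clause therefore excuses the requirement. Condition met.
  (c) The plaintiff resides in Holmere, which is not Galston, so this disjunct is met. Met.
  → Forum clause is triggered.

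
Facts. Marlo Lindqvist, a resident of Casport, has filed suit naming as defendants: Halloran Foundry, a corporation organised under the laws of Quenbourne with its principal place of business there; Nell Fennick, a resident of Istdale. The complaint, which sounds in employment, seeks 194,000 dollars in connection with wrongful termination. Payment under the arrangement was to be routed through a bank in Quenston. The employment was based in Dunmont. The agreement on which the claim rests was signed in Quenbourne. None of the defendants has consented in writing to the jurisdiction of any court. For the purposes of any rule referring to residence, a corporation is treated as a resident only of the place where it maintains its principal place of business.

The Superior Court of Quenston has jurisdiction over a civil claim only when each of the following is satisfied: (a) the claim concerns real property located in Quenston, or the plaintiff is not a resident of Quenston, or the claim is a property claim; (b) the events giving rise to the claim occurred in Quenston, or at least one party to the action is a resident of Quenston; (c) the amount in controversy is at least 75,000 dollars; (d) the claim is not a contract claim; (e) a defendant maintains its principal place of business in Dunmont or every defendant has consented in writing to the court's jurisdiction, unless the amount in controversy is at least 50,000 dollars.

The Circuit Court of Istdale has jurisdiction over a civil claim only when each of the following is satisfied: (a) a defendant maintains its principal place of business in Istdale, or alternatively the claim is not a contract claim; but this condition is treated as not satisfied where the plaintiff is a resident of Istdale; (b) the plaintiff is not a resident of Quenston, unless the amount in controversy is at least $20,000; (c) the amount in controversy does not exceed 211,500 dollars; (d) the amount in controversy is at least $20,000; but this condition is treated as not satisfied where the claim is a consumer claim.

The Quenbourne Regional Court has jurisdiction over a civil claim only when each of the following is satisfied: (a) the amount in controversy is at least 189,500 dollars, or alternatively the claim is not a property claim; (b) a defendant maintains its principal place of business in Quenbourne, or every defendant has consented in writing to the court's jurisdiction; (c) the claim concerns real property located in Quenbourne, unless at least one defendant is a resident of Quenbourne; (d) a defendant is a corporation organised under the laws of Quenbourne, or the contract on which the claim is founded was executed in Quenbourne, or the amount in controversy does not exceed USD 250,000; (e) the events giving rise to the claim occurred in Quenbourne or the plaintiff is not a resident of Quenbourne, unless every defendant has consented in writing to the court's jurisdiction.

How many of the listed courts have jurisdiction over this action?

2

The Superior Court of Quenston:
  (a) The plaintiff resides in Casport, which is not Quenston, which satisfies one of the alternatives. Condition met.
  (b) The operative events occurred in Dunmont, not Quenston; no party resides in Quenston — no alternative holds. Fails.
  (c) The amount in controversy is USD 194,000, which meets the 75,000 dollars floor. Met.
  (d) The claim is an employment claim, not a contract claim. Met.
  (e) The corporate defendant(s) have their principal place of business in Quenbourne, not Dunmont; no such written consent has been filed — no alternative holds. However, the amount in controversy is 194,000 dollars, which meets the $50,000 floor, so the 'unless' proviso supplies this condition. Condition met.
  → The court lacks jurisdiction.
The Circuit Court of Istdale:
  (a) The claim is an employment claim, not a contract claim, so one alternative holds. The carve-out does not apply: the plaintiff resides in Casport, not Istdale. Condition met.
  (b) The plaintiff resides in Casport, which is not Quenston. Satisfied.
  (c) The amount in controversy is 194,000 dollars, within the $211,500 ceiling. Condition met.
  (d) The amount in controversy is $194,000, which meets the $20,000 floor. The exception is not triggered, since the claim is an employment claim, not a consumer claim. Condition met.
  → Every requirement is satisfied — jurisdiction.
The Quenbourne Regional Court:
  (a) The amount in controversy is USD 194,000, which meets the USD 189,500 floor — that alternative is enough. Satisfied.
  (b) Halloran Foundry has its principal place of business in Quenbourne, so this disjunct is met. Condition met.
  (c) The claim does not concern real property. However, Halloran Foundry resides in Quenbourne, so the 'unless' proviso supplies this condition. Condition met.
  (d) Halloran Foundry is organised under the laws of Quenbourne, so this disjunct is met. Satisfied.
  (e) The plaintiff resides in Casport, which is not Quenbourne, which satisfies one of the alternatives. Satisfied.
  → Jurisdiction lies.
Courts with jurisdiction: the Circuit Court of Istdale, the Quenbourne Regional Court — 2 in total.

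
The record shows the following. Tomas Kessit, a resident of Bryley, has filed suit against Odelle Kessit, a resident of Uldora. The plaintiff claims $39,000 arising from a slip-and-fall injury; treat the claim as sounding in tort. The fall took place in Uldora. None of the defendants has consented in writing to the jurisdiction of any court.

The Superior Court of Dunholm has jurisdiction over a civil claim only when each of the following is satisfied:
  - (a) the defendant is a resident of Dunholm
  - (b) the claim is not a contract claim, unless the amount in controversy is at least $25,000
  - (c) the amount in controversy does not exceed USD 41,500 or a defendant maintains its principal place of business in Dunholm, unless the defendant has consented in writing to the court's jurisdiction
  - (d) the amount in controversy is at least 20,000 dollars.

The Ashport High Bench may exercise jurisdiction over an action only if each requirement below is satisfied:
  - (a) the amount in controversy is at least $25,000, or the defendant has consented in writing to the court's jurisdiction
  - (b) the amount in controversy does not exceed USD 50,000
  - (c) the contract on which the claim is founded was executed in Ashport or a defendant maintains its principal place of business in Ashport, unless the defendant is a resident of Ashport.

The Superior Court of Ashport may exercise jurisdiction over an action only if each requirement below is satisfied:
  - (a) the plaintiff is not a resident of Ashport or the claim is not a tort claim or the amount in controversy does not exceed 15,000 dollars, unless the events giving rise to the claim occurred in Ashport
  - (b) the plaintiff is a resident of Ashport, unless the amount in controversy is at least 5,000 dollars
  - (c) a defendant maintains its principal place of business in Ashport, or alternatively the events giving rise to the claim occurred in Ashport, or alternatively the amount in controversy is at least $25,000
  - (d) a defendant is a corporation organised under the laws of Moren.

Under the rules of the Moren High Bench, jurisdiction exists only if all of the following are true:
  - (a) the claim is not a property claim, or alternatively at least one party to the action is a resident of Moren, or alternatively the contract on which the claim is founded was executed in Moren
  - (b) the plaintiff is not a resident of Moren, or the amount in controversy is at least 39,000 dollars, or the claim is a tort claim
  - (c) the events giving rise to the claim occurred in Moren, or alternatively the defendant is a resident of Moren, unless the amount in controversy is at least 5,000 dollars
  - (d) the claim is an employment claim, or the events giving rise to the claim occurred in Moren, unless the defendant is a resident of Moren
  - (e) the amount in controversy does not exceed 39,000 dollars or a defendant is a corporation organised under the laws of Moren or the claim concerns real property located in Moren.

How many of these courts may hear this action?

The Superior Court of Dunholm:
  (a) The defendant resides in Uldora, not Dunholm. Not met.
  (b) The claim is a tort claim, not a contract claim. Condition met.
  (c) The amount in controversy is USD 39,000, within the USD 41,500 ceiling, which satisfies one of the alternatives. Satisfied.
  (d) The amount in controversy is 39,000 dollars, which meets the USD 20,000 floor. Met.
  → Not every requirement is met — no jurisdiction.
The Ashport High Bench:
  (a) The amount in controversy is 39,000 dollars, which meets the 25,000 dollars floor, so one alternative holds. Met.
  (b) The amount in controversy is 39,000 dollars, within the USD 50,000 ceiling. Condition met.
  (c) No contract (and hence no place of execution) is alleged; no defendant is a corporation — no alternative holds. The proviso offers no rescue either, since the defendant resides in Uldora, not Ashport. Not satisfied.
  → Not every requirement is met — no jurisdiction.
The Superior Court of Ashport:
  (a) The plaintiff resides in Bryley, which is not Ashport, so this disjunct is met. Satisfied.
  (b) The plaintiff resides in Bryley, not Ashport. But the amount in controversy is $39,000, which meets the $5,000 floor, and the 'unless' clause therefore excuses the requirement. Condition met.
  (c) The amount in controversy is USD 39,000, which meets the USD 25,000 floor — that alternative is enough. Condition met.
  (d) No defendant is a corporation. Fails.
  → At least one condition fails; no jurisdiction.
The Moren High Bench:
  (a) The claim is a tort claim, not a property claim, so one alternative holds. Condition met.
  (b) The plaintiff resides in Bryley, which is not Moren, which satisfies one of the alternatives. Condition met.
  (c) The operative events occurred in Uldora, not Moren; the defendant resides in Uldora, not Moren — none of the alternatives is met. However, the amount in controversy is 39,000 dollars, which meets the USD 5,000 floor, so the 'unless' proviso supplies this condition. Condition met.
  (d) The claim is a tort claim, not an employment claim; the operative events occurred in Uldora, not Moren — every alternative fails. The proviso offers no rescue either, since the defendant resides in Uldora, not Moren. Condition not met.
  (e) The amount in controversy is $39,000, within the $39,000 ceiling, so one alternative holds. Condition met.
  → No jurisdiction.
No court satisfies all of its conditions.

0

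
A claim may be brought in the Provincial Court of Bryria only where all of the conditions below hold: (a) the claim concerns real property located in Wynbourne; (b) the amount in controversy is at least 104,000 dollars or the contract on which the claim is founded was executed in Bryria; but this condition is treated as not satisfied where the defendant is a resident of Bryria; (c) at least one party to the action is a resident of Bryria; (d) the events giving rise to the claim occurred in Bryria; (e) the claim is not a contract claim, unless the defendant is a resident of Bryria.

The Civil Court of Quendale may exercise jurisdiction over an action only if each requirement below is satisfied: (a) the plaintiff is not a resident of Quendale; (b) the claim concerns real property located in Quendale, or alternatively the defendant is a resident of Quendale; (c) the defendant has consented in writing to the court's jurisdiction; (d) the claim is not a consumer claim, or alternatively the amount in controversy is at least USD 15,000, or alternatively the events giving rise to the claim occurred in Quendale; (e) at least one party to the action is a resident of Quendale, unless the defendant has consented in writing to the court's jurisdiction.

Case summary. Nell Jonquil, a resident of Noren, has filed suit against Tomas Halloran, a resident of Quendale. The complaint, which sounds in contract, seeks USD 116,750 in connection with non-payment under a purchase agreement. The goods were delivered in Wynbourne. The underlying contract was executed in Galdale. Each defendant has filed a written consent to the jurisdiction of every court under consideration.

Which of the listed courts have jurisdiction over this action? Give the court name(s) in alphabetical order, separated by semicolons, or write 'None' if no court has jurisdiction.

The Provincial Court of Bryria:
  (a) The claim does not concern real property. Fails.
  (b) The amount in controversy is $116,750, which meets the USD 104,000 floor, so this disjunct is met. And the carve-out is inapplicable — the defendant resides in Quendale, not Bryria. Met.
  (c) No party resides in Bryria. Not met.
  (d) The operative events occurred in Wynbourne, not Bryria. Fails.
  (e) The claim is a contract claim. Nor does the 'unless' clause help: the defendant resides in Quendale, not Bryria. Condition not met.
  → The court lacks jurisdiction.
The Civil Court of Quendale:
  (a) The plaintiff resides in Noren, which is not Quendale. Condition met.
  (b) The defendant resides in Quendale, which satisfies one of the alternatives. Condition met.
  (c) Every defendant has filed written consent. Satisfied.
  (d) The claim is a contract claim, not a consumer claim, so one alternative holds. Satisfied.
  (e) Tomas Halloran resides in Quendale. Satisfied.
  → All conditions met; jurisdiction exists.

the Civil Court of Quendale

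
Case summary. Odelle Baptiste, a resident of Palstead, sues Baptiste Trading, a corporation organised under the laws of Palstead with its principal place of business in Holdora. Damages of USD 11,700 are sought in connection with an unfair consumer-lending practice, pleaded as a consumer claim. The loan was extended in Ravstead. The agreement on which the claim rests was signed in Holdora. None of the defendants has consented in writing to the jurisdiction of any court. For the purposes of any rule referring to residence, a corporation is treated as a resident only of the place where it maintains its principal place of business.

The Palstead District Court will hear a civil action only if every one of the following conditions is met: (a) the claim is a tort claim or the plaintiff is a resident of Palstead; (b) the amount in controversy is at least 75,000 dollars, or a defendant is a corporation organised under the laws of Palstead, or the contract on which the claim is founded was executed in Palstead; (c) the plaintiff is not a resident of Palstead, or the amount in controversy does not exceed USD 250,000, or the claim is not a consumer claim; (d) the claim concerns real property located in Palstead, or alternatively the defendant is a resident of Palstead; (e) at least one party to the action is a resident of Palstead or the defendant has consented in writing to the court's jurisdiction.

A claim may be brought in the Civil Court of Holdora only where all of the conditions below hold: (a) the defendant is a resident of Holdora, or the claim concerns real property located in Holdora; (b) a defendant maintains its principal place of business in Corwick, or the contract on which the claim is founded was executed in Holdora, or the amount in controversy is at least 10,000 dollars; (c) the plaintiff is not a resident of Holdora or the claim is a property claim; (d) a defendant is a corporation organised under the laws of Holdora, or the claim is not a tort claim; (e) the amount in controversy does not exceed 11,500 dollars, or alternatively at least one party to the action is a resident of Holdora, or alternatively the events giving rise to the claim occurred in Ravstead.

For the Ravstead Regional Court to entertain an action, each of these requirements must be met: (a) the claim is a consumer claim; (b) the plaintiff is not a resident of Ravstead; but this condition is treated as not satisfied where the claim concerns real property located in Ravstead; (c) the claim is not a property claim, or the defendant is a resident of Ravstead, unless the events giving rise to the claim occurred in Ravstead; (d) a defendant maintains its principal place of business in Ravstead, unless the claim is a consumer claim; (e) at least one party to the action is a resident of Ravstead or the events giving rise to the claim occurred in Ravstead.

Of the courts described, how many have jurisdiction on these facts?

The Palstead District Court:
  (a) The plaintiff resides in Palstead, so one alternative holds. Condition met.
  (b) Baptiste Trading is organised under the laws of Palstead — that alternative is enough. Met.
  (c) The amount in controversy is USD 11,700, within the USD 250,000 ceiling — that alternative is enough. Condition met.
  (d) The claim does not concern real property; the defendant resides in Holdora, not Palstead — no alternative holds. Not satisfied.
  (e) Odelle Baptiste resides in Palstead, so this disjunct is met. Condition met.
  → Not every requirement is met — no jurisdiction.
The Civil Court of Holdora:
  (a) The defendant resides in Holdora — that alternative is enough. Met.
  (b) The contract was executed in Holdora, which satisfies one of the alternatives. Condition met.
  (c) The plaintiff resides in Palstead, which is not Holdora — that alternative is enough. Condition met.
  (d) The claim is a consumer claim, not a tort claim — that alternative is enough. Met.
  (e) Baptiste Trading resides in Holdora, so this disjunct is met. Condition met.
  → All conditions met; jurisdiction exists.
The Ravstead Regional Court:
  (a) The claim is a consumer claim. Satisfied.
  (b) The plaintiff resides in Palstead, which is not Ravstead. The carve-out does not apply: the claim does not concern real property. Condition met.
  (c) The claim is a consumer claim, not a property claim, so one alternative holds. Met.
  (d) The corporate defendant(s) have their principal place of business in Holdora, not Ravstead. But the claim is a consumer claim, and the 'unless' clause therefore excuses the requirement. Satisfied.
  (e) The operative events occurred in Ravstead, which satisfies one of the alternatives. Met.
  → Jurisdiction lies.
Courts with jurisdiction: the Civil Court of Holdora, the Ravstead Regional Court — 2 in total.

2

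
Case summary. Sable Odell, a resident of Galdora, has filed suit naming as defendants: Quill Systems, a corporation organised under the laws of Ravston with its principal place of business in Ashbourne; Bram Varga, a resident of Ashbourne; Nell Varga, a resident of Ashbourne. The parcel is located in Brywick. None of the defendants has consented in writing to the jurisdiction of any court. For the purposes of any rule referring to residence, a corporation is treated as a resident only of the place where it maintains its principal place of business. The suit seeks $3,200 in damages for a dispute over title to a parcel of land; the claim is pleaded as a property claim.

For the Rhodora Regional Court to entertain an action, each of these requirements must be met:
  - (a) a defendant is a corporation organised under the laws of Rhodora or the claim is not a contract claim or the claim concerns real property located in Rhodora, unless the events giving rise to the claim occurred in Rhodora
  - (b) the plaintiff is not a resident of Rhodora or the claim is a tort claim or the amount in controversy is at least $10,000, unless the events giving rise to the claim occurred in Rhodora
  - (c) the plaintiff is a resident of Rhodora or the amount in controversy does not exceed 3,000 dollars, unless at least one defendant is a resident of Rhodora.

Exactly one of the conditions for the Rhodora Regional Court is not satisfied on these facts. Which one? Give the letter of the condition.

The Rhodora Regional Court:
  (a) The claim is a property claim, not a contract claim, so this disjunct is met. Condition met.
  (b) The plaintiff resides in Galdora, which is not Rhodora, so one alternative holds. Condition met.
  (c) The plaintiff resides in Galdora, not Rhodora; the amount in controversy is $3,200, above the $3,000 ceiling — none of the alternatives is met. The proviso offers no rescue either, since no defendant resides in Rhodora (they reside in Ashbourne, Ashbourne, Ashbourne). Condition not met.
Only condition (c) fails.

(c)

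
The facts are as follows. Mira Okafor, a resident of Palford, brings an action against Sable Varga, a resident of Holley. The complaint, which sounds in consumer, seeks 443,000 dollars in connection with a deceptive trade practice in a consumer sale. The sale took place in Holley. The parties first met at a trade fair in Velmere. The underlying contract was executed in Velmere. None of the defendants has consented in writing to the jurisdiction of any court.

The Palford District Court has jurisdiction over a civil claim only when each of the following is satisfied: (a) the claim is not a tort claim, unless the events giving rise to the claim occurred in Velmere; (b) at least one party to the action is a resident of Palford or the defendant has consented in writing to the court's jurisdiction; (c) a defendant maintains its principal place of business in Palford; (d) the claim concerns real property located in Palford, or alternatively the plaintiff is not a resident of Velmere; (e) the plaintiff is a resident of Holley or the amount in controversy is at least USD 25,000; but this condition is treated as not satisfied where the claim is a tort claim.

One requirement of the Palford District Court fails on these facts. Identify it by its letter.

The Palford District Court:
  (a) The claim is a consumer claim, not a tort claim. Condition met.
  (b) Mira Okafor resides in Palford, so this disjunct is met. Condition met.
  (c) No defendant is a corporation. Not met.
  (d) The plaintiff resides in Palford, which is not Velmere — that alternative is enough. Met.
  (e) The amount in controversy is 443,000 dollars, which meets the $25,000 floor, so this disjunct is met. And the carve-out is inapplicable — the claim is a consumer claim, not a tort claim. Condition met.
Only condition (c) fails.

(c)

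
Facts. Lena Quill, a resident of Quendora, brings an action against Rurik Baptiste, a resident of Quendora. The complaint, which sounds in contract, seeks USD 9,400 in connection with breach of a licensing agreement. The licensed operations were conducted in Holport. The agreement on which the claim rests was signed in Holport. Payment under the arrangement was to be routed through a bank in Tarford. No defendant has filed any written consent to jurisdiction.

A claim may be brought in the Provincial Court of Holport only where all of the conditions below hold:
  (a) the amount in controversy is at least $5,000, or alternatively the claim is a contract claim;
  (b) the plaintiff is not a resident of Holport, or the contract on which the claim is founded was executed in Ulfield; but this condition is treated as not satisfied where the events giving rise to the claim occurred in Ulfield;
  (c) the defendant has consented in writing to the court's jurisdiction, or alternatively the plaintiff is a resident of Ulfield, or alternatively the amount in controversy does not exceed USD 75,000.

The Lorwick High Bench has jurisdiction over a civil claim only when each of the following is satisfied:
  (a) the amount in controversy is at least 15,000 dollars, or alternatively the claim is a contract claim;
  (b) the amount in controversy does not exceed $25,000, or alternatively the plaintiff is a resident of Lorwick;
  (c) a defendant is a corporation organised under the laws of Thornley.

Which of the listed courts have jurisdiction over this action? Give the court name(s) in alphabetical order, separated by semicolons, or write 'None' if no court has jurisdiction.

The Provincial Court of Holport:
  (a) The amount in controversy is 9,400 dollars, which meets the USD 5,000 floor, so this disjunct is met. Condition met.
  (b) The plaintiff resides in Quendora, which is not Holport, so one alternative holds. The carve-out does not apply: the operative events occurred in Holport, not Ulfield. Met.
  (c) The amount in controversy is $9,400, within the 75,000 dollars ceiling, so one alternative holds. Satisfied.
  → Jurisdiction lies.
The Lorwick High Bench:
  (a) The claim is a contract claim — that alternative is enough. Met.
  (b) The amount in controversy is 9,400 dollars, within the USD 25,000 ceiling, so one alternative holds. Met.
  (c) No defendant is a corporation. Not satisfied.
  → Not every requirement is met — no jurisdiction.

the Provincial Court of Holport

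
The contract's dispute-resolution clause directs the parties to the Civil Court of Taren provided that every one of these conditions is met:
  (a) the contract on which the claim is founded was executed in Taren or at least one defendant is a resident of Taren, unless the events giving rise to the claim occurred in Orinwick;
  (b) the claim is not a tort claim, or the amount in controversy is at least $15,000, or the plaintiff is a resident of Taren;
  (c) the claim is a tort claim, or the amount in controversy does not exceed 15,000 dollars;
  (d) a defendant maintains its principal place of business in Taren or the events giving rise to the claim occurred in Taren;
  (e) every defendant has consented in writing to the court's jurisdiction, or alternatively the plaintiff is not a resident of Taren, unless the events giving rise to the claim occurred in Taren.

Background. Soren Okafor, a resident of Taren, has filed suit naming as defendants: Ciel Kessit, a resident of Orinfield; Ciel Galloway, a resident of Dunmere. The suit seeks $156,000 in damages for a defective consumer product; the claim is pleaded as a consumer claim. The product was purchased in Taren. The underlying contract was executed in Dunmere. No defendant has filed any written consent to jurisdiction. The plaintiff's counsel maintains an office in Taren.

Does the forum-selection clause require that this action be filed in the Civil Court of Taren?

The Civil Court of Taren:
  (a) The contract was executed in Dunmere, not Taren; no defendant resides in Taren (they reside in Orinfield, Dunmere) — every alternative fails. And the operative events occurred in Taren, not Orinwick, so the proviso does not save it. Condition not met.
  (b) The claim is a consumer claim, not a tort claim, so this disjunct is met. Satisfied.
  (c) The claim is a consumer claim, not a tort claim; the amount in controversy is $156,000, above the $15,000 ceiling — no alternative holds. Not satisfied.
  (d) The operative events occurred in Taren, so one alternative holds. Satisfied.
  (e) No such written consent has been filed; the plaintiff resides in Taren — every alternative fails. However, the operative events occurred in Taren, so the 'unless' proviso supplies this condition. Satisfied.
  → Forum clause is not triggered.

No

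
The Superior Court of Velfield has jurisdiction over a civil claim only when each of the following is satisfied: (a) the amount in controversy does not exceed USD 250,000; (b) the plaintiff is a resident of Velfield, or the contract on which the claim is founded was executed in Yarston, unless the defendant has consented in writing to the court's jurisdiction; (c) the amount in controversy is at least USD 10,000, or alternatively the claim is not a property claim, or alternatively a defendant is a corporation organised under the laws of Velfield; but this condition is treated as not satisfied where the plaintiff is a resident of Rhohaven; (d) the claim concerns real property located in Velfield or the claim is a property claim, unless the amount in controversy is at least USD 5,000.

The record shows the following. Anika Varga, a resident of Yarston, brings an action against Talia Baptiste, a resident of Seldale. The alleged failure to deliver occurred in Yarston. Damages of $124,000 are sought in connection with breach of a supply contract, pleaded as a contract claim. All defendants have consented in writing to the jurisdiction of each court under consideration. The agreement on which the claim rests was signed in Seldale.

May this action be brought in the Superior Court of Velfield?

The Superior Court of Velfield:
  (a) The amount in controversy is 124,000 dollars, within the 250,000 dollars ceiling. Met.
  (b) The plaintiff resides in Yarston, not Velfield; the contract was executed in Seldale, not Yarston — none of the alternatives is met. However, every defendant has filed written consent, so the 'unless' proviso supplies this condition. Condition met.
  (c) The amount in controversy is 124,000 dollars, which meets the $10,000 floor — that alternative is enough. And the carve-out is inapplicable — the plaintiff resides in Yarston, not Rhohaven. Satisfied.
  (d) The claim does not concern real property; the claim is a contract claim, not a property claim — no alternative holds. But the amount in controversy is $124,000, which meets the 5,000 dollars floor, and the 'unless' clause therefore excuses the requirement. Satisfied.
  → Jurisdiction lies.

Yes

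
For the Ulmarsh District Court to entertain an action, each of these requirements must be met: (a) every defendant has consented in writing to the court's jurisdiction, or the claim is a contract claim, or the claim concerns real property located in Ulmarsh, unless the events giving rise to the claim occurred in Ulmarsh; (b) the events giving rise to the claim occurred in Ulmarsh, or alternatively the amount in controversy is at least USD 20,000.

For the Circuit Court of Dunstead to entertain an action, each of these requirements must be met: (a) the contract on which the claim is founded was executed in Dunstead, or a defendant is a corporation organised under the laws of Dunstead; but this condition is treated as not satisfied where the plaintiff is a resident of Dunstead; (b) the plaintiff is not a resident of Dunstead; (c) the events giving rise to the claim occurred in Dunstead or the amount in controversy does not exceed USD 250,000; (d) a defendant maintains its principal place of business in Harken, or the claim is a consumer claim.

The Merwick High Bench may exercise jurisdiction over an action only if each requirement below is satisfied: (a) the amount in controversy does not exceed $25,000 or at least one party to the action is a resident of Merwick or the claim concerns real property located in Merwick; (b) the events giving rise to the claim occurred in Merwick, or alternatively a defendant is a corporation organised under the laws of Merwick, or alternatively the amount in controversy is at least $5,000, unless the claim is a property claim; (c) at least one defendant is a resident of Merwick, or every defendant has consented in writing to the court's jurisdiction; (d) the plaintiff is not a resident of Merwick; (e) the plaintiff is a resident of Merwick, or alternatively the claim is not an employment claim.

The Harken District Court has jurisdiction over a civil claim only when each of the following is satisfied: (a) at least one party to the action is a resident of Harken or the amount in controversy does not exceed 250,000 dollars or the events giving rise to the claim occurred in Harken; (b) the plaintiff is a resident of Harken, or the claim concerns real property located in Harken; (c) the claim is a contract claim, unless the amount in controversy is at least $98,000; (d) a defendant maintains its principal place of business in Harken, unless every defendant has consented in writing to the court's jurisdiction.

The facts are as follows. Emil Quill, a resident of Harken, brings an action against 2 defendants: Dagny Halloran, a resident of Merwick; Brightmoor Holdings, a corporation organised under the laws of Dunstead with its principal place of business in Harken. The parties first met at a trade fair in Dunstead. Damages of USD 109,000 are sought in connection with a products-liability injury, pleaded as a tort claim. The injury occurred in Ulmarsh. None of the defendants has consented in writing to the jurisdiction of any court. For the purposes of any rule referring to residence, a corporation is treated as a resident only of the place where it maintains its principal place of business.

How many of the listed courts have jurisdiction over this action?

The Ulmarsh District Court:
  (a) No such written consent has been filed; the claim is a tort claim, not a contract claim; the claim does not concern real property — none of the alternatives is met. The proviso rescues it, though: the operative events occurred in Ulmarsh. Satisfied.
  (b) The operative events occurred in Ulmarsh, so one alternative holds. Satisfied.
  → Every requirement is satisfied — jurisdiction.
The Circuit Court of Dunstead:
  (a) Brightmoor Holdings is organised under the laws of Dunstead, which satisfies one of the alternatives. The exception is not triggered, since the plaintiff resides in Harken, not Dunstead. Satisfied.
  (b) The plaintiff resides in Harken, which is not Dunstead. Satisfied.
  (c) The amount in controversy is $109,000, within the 250,000 dollars ceiling, so one alternative holds. Met.
  (d) Brightmoor Holdings has its principal place of business in Harken, so this disjunct is met. Met.
  → All conditions met; jurisdiction exists.
The Merwick High Bench:
  (a) Dagny Halloran resides in Merwick — that alternative is enough. Condition met.
  (b) The amount in controversy is 109,000 dollars, which meets the 5,000 dollars floor, which satisfies one of the alternatives. Satisfied.
  (c) Dagny Halloran resides in Merwick, so this disjunct is met. Met.
  (d) The plaintiff resides in Harken, which is not Merwick. Condition met.
  (e) The claim is a tort claim, not an employment claim, so this disjunct is met. Condition met.
  → The court has jurisdiction.
The Harken District Court:
  (a) Emil Quill resides in Harken, so one alternative holds. Satisfied.
  (b) The plaintiff resides in Harken, so this disjunct is met. Condition met.
  (c) The claim is a tort claim, not a contract claim. The proviso rescues it, though: the amount in controversy is 109,000 dollars, which meets the $98,000 floor. Satisfied.
  (d) Brightmoor Holdings has its principal place of business in Harken. Met.
  → Every requirement is satisfied — jurisdiction.
Courts with jurisdiction: the Ulmarsh District Court, the Circuit Court of Dunstead, the Merwick High Bench, the Harken District Court — 4 in total.

4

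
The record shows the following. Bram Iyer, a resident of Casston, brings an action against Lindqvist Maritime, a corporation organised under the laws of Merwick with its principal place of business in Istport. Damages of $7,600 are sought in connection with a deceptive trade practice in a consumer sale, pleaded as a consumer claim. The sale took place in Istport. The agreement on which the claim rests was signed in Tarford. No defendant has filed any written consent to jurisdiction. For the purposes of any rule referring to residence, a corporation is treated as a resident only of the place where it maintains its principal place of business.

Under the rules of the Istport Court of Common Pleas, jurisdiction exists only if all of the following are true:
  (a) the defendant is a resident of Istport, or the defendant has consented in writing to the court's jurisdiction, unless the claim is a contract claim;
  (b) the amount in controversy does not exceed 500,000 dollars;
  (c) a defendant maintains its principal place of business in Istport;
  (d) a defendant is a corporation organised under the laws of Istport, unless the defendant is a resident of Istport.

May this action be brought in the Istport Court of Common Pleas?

Yes

The Istport Court of Common Pleas:
  (a) The defendant resides in Istport, so this disjunct is met. Satisfied.
  (b) The amount in controversy is USD 7,600, within the USD 500,000 ceiling. Met.
  (c) Lindqvist Maritime has its principal place of business in Istport. Met.
  (d) The corporate defendant(s) are organised in Merwick, not Istport. The proviso rescues it, though: the defendant resides in Istport. Condition met.
  → Every requirement is satisfied — jurisdiction.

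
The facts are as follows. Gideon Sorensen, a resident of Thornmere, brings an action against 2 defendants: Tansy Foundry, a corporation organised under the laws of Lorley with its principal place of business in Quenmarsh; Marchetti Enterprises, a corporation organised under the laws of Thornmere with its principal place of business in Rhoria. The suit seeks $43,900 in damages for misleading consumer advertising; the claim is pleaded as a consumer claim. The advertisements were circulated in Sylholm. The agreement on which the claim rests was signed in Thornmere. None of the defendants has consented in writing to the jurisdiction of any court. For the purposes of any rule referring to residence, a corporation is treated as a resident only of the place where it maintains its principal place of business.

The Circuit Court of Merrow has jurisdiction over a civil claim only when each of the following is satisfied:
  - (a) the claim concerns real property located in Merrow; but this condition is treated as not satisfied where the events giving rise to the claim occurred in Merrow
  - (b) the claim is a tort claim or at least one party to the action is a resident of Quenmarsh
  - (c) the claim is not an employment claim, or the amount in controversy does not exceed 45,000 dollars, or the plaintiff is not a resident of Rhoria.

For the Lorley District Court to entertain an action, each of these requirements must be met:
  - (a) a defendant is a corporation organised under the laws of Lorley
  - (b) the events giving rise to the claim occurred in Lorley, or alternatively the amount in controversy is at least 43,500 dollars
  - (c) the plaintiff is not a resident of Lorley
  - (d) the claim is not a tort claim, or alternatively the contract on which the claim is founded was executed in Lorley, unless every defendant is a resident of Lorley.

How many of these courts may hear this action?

The Circuit Court of Merrow:
  (a) The claim does not concern real property. Condition not met.
  (b) Tansy Foundry resides in Quenmarsh, so this disjunct is met. Condition met.
  (c) The claim is a consumer claim, not an employment claim — that alternative is enough. Condition met.
  → At least one condition fails; no jurisdiction.
The Lorley District Court:
  (a) Tansy Foundry is organised under the laws of Lorley. Satisfied.
  (b) The amount in controversy is 43,900 dollars, which meets the 43,500 dollars floor, so one alternative holds. Condition met.
  (c) The plaintiff resides in Thornmere, which is not Lorley. Satisfied.
  (d) The claim is a consumer claim, not a tort claim, so this disjunct is met. Satisfied.
  → Every requirement is satisfied — jurisdiction.
Courts with jurisdiction: the Lorley District Court — 1 in total.

1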